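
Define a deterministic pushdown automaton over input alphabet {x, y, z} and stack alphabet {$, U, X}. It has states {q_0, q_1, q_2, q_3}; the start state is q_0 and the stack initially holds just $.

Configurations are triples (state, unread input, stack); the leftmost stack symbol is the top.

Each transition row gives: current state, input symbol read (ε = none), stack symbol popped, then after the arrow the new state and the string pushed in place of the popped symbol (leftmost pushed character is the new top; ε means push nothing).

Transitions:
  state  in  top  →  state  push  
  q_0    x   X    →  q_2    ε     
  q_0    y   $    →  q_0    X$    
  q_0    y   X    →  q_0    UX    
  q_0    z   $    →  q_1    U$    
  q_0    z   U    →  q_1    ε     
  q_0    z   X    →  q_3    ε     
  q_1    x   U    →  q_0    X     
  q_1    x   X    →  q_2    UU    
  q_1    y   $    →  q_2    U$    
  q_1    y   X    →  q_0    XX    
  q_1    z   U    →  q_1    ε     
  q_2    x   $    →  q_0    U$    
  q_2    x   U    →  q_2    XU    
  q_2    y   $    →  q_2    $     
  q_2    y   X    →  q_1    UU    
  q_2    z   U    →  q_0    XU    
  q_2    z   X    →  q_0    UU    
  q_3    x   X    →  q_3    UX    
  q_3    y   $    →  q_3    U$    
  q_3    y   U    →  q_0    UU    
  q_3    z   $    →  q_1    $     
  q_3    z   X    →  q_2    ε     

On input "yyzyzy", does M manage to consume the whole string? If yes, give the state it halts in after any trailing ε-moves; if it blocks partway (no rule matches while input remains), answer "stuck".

(q_0, yyzyzy, $)
  read y, top $: go to q_0, push X$ → (q_0, yzyzy, X$)
  read y, top X: go to q_0, push UX → (q_0, zyzy, UX$)
  read z, top U: go to q_1, push ε → (q_1, yzy, X$)
  read y, top X: go to q_0, push XX → (q_0, zy, XX$)
  read z, top X: go to q_3, push ε → (q_3, y, X$)
No transition for (q_3, y, top X); M blocks with input y remaining.

stuck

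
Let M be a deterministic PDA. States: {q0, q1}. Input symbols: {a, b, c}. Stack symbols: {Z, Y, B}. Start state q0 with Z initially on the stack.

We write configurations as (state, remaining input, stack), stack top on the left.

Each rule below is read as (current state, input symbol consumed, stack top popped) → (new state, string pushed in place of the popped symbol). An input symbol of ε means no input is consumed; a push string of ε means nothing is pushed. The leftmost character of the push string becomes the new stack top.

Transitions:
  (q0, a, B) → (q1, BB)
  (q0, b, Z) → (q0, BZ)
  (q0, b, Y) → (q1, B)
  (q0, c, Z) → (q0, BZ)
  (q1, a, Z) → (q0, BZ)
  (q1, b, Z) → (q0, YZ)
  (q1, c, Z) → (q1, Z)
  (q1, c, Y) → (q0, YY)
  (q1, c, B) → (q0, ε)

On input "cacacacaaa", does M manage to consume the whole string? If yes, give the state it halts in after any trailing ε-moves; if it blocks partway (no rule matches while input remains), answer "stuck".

stuck

(q0, cacacacaaa, Z)
  read c, top Z: go to q0, push BZ → (q0, acacacaaa, BZ)
  read a, top B: go to q1, push BB → (q1, cacacaaa, BBZ)
  read c, top B: go to q0, push ε → (q0, acacaaa, BZ)
  read a, top B: go to q1, push BB → (q1, cacaaa, BBZ)
  read c, top B: go to q0, push ε → (q0, acaaa, BZ)
  read a, top B: go to q1, push BB → (q1, caaa, BBZ)
  read c, top B: go to q0, push ε → (q0, aaa, BZ)
  read a, top B: go to q1, push BB → (q1, aa, BBZ)
No transition for (q1, a, top B); M blocks with input aa remaining.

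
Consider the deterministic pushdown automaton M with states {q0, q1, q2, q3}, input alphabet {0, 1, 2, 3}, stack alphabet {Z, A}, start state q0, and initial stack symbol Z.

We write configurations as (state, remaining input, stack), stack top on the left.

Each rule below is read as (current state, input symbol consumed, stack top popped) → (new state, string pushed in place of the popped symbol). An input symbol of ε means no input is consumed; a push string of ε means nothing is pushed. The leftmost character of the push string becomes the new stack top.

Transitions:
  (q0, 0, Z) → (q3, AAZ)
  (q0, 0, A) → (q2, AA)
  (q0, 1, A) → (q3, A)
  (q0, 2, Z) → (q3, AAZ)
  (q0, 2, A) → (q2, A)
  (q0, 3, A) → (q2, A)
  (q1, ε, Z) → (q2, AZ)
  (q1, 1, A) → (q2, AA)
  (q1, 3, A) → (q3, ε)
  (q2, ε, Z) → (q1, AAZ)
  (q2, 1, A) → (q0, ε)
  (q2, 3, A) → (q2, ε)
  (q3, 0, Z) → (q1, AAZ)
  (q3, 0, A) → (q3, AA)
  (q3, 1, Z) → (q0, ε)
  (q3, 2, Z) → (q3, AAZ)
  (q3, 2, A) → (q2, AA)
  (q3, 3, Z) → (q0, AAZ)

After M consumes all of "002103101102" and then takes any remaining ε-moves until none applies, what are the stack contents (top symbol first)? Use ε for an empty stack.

AAAAZ

(q0, 002103101102, Z)
  read 0, top Z: go to q3, push AAZ → (q3, 02103101102, AAZ)
  read 0, top A: go to q3, push AA → (q3, 2103101102, AAAZ)
  read 2, top A: go to q2, push AA → (q2, 103101102, AAAAZ)
  read 1, top A: go to q0, push ε → (q0, 03101102, AAAZ)
  read 0, top A: go to q2, push AA → (q2, 3101102, AAAAZ)
  read 3, top A: go to q2, push ε → (q2, 101102, AAAZ)
  read 1, top A: go to q0, push ε → (q0, 01102, AAZ)
  read 0, top A: go to q2, push AA → (q2, 1102, AAAZ)
  read 1, top A: go to q0, push ε → (q0, 102, AAZ)
  read 1, top A: go to q3, push A → (q3, 02, AAZ)
  read 0, top A: go to q3, push AA → (q3, 2, AAAZ)
  read 2, top A: go to q2, push AA → (q2, ε, AAAAZ)
All input consumed in state q2 with stack AAAAZ.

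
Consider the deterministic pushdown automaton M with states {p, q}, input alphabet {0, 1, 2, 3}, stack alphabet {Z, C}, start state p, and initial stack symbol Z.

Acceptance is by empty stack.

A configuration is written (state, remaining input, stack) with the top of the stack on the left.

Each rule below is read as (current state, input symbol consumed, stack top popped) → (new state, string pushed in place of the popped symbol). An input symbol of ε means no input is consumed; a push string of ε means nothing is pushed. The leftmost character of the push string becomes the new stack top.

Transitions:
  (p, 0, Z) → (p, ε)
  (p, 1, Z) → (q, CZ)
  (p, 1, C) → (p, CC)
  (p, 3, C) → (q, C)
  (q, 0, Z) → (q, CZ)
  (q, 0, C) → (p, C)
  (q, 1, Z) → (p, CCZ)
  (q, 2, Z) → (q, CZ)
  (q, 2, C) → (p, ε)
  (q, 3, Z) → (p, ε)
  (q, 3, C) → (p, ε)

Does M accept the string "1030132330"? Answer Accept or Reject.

(p, 1030132330, Z)
  read 1, top Z: go to q, push CZ → (q, 030132330, CZ)
  read 0, top C: go to p, push C → (p, 30132330, CZ)
  read 3, top C: go to q, push C → (q, 0132330, CZ)
  read 0, top C: go to p, push C → (p, 132330, CZ)
  read 1, top C: go to p, push CC → (p, 32330, CCZ)
  read 3, top C: go to q, push C → (q, 2330, CCZ)
  read 2, top C: go to p, push ε → (p, 330, CZ)
  read 3, top C: go to q, push C → (q, 30, CZ)
  read 3, top C: go to p, push ε → (p, 0, Z)
  read 0, top Z: go to p, push ε → (p, ε, ε)
All input consumed and the stack is empty.

Accept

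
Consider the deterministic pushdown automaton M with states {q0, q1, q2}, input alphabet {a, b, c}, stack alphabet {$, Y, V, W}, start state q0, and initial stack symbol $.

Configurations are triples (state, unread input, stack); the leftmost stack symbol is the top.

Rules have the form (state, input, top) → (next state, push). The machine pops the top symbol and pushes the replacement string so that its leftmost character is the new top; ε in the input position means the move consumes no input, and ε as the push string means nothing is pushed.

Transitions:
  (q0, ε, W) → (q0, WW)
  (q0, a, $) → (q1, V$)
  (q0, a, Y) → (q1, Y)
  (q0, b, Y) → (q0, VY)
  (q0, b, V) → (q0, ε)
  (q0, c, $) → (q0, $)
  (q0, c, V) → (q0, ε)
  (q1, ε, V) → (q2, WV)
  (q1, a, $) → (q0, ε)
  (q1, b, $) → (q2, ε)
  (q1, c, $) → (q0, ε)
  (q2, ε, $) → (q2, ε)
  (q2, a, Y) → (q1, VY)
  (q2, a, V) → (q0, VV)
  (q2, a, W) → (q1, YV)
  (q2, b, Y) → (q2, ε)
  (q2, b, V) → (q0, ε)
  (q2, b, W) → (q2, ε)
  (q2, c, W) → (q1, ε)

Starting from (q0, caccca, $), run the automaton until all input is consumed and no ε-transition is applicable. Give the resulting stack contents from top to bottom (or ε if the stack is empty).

(q0, caccca, $) ⊢ (q0, accca, $) ⊢ (q1, ccca, V$) ⊢ (q2, ccca, WV$) ⊢ (q1, cca, V$) ⊢ (q2, cca, WV$) ⊢ (q1, ca, V$) ⊢ (q2, ca, WV$) ⊢ (q1, a, V$) ⊢ (q2, a, WV$) ⊢ (q1, ε, YVV$)
All input consumed in state q1 with stack YVV$.

YVV$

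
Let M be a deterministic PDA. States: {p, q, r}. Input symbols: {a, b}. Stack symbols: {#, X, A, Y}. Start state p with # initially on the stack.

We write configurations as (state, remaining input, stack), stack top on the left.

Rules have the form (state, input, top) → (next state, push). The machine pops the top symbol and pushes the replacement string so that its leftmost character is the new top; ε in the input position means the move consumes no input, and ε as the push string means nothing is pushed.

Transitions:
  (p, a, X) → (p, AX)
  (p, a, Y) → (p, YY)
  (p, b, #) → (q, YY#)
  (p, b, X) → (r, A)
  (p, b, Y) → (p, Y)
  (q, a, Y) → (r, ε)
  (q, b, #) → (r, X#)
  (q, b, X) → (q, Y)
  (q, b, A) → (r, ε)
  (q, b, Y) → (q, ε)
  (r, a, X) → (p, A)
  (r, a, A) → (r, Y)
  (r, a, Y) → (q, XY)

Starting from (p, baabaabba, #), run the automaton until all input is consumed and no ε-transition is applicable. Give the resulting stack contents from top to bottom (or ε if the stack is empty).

#

(p, baabaabba, #)
  read b, top #: go to q, push YY# → (q, aabaabba, YY#)
  read a, top Y: go to r, push ε → (r, abaabba, Y#)
  read a, top Y: go to q, push XY → (q, baabba, XY#)
  read b, top X: go to q, push Y → (q, aabba, YY#)
  read a, top Y: go to r, push ε → (r, abba, Y#)
  read a, top Y: go to q, push XY → (q, bba, XY#)
  read b, top X: go to q, push Y → (q, ba, YY#)
  read b, top Y: go to q, push ε → (q, a, Y#)
  read a, top Y: go to r, push ε → (r, ε, #)
All input consumed in state r with stack #.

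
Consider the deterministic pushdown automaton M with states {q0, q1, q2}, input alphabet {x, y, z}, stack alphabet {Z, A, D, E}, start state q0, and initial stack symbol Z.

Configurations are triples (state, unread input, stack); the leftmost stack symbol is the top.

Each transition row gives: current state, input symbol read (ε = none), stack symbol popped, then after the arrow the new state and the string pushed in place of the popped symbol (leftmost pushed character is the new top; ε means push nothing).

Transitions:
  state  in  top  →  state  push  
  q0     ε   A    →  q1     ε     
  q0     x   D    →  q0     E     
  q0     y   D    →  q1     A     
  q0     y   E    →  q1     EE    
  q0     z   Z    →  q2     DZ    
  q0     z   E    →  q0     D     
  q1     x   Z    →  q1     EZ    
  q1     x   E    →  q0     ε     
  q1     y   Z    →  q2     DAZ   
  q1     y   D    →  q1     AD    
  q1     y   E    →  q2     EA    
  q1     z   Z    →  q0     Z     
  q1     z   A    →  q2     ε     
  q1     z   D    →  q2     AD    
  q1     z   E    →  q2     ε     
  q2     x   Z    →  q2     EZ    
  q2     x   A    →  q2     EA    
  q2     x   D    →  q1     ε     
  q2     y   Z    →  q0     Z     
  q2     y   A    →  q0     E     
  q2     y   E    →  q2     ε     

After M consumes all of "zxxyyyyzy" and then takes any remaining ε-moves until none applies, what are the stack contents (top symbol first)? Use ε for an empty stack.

Z

(q0, zxxyyyyzy, Z)
  read z, top Z: go to q2, push DZ → (q2, xxyyyyzy, DZ)
  read x, top D: go to q1, push ε → (q1, xyyyyzy, Z)
  read x, top Z: go to q1, push EZ → (q1, yyyyzy, EZ)
  read y, top E: go to q2, push EA → (q2, yyyzy, EAZ)
  read y, top E: go to q2, push ε → (q2, yyzy, AZ)
  read y, top A: go to q0, push E → (q0, yzy, EZ)
  read y, top E: go to q1, push EE → (q1, zy, EEZ)
  read z, top E: go to q2, push ε → (q2, y, EZ)
  read y, top E: go to q2, push ε → (q2, ε, Z)
All input consumed in state q2 with stack Z.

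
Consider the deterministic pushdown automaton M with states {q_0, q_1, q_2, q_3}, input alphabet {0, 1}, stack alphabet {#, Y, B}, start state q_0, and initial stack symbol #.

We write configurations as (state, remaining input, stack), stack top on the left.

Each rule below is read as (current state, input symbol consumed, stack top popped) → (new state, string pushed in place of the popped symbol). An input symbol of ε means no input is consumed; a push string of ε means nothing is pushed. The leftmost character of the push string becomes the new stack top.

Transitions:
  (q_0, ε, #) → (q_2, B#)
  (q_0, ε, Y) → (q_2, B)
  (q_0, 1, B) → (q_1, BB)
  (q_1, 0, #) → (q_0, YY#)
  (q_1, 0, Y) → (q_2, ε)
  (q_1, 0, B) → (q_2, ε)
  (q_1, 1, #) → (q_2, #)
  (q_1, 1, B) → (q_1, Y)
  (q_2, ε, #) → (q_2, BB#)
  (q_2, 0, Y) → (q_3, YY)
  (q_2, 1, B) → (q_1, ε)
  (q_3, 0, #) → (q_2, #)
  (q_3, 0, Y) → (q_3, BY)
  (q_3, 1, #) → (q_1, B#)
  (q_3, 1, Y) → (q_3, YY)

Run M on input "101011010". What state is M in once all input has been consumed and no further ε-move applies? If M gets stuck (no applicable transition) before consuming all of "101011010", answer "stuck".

(q_0, 101011010, #) ⊢ (q_2, 101011010, B#) ⊢ (q_1, 01011010, #) ⊢ (q_0, 1011010, YY#) ⊢ (q_2, 1011010, BY#) ⊢ (q_1, 011010, Y#) ⊢ (q_2, 11010, #) ⊢ (q_2, 11010, BB#) ⊢ (q_1, 1010, B#) ⊢ (q_1, 010, Y#) ⊢ (q_2, 10, #) ⊢ (q_2, 10, BB#) ⊢ (q_1, 0, B#) ⊢ (q_2, ε, #) ⊢ (q_2, ε, BB#)
All input consumed; M is in state q_2.

q_2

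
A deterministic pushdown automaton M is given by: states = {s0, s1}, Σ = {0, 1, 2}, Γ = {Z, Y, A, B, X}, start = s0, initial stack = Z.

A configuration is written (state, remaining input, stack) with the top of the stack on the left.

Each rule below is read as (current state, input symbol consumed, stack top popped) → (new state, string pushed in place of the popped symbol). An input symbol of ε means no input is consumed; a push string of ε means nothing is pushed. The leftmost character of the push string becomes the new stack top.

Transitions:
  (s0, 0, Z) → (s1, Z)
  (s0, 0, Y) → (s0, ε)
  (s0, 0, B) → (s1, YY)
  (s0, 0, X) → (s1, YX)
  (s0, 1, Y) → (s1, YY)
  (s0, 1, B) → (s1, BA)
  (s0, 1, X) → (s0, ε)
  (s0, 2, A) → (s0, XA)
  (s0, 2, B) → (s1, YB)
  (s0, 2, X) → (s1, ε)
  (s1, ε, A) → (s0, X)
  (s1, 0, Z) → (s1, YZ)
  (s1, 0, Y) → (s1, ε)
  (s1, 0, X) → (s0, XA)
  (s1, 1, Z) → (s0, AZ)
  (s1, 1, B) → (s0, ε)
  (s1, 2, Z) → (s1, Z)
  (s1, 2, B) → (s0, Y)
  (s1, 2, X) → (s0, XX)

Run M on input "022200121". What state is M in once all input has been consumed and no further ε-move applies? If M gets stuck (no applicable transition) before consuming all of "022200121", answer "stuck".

s0

(s0, 022200121, Z)
  read 0, top Z: go to s1, push Z → (s1, 22200121, Z)
  read 2, top Z: go to s1, push Z → (s1, 2200121, Z)
  read 2, top Z: go to s1, push Z → (s1, 200121, Z)
  read 2, top Z: go to s1, push Z → (s1, 00121, Z)
  read 0, top Z: go to s1, push YZ → (s1, 0121, YZ)
  read 0, top Y: go to s1, push ε → (s1, 121, Z)
  read 1, top Z: go to s0, push AZ → (s0, 21, AZ)
  read 2, top A: go to s0, push XA → (s0, 1, XAZ)
  read 1, top X: go to s0, push ε → (s0, ε, AZ)
All input consumed; M is in state s0.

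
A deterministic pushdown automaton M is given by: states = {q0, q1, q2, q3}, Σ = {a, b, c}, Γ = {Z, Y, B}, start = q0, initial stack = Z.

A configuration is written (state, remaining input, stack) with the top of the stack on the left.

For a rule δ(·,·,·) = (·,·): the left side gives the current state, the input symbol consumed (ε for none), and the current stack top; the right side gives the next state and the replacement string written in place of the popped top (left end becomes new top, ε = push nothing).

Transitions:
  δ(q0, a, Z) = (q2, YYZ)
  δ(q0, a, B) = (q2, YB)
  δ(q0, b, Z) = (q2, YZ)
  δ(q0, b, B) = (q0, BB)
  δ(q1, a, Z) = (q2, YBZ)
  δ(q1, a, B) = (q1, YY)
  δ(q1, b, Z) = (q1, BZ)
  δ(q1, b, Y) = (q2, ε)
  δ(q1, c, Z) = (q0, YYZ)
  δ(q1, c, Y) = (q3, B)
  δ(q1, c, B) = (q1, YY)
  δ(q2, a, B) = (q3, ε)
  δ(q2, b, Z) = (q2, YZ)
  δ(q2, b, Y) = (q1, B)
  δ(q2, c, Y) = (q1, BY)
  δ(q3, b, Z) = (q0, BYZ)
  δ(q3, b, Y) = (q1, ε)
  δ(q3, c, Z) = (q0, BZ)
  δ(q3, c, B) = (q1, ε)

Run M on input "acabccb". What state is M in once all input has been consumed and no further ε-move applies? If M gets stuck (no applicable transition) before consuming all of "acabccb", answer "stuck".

(q0, acabccb, Z)
  read a, top Z: go to q2, push YYZ → (q2, cabccb, YYZ)
  read c, top Y: go to q1, push BY → (q1, abccb, BYYZ)
  read a, top B: go to q1, push YY → (q1, bccb, YYYYZ)
  read b, top Y: go to q2, push ε → (q2, ccb, YYYZ)
  read c, top Y: go to q1, push BY → (q1, cb, BYYYZ)
  read c, top B: go to q1, push YY → (q1, b, YYYYYZ)
  read b, top Y: go to q2, push ε → (q2, ε, YYYYZ)
All input consumed; M is in state q2.

q2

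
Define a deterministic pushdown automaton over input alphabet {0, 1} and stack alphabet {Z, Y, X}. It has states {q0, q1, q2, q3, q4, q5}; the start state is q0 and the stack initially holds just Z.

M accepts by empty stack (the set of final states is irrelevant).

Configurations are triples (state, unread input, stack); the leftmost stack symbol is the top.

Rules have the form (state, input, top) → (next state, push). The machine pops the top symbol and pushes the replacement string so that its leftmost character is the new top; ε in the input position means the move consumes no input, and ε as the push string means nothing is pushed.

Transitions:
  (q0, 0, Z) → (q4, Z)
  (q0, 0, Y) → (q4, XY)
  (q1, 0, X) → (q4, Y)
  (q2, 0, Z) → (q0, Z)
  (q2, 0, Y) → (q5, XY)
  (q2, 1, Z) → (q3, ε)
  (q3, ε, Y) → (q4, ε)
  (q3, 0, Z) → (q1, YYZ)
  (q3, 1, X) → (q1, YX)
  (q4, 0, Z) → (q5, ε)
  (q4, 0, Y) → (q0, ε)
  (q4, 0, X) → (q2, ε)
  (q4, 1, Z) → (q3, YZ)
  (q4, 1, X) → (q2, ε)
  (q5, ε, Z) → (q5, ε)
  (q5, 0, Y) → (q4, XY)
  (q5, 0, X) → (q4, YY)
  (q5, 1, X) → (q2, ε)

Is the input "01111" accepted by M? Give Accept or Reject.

(q0, 01111, Z)
  read 0, top Z: go to q4, push Z → (q4, 1111, Z)
  read 1, top Z: go to q3, push YZ → (q3, 111, YZ)
  ε-move, top Y: go to q4, push ε → (q4, 111, Z)
  read 1, top Z: go to q3, push YZ → (q3, 11, YZ)
  ε-move, top Y: go to q4, push ε → (q4, 11, Z)
  read 1, top Z: go to q3, push YZ → (q3, 1, YZ)
  ε-move, top Y: go to q4, push ε → (q4, 1, Z)
  read 1, top Z: go to q3, push YZ → (q3, ε, YZ)
  ε-move, top Y: go to q4, push ε → (q4, ε, Z)
All input consumed; stack is Z, not empty, and no further ε-move applies.

Reject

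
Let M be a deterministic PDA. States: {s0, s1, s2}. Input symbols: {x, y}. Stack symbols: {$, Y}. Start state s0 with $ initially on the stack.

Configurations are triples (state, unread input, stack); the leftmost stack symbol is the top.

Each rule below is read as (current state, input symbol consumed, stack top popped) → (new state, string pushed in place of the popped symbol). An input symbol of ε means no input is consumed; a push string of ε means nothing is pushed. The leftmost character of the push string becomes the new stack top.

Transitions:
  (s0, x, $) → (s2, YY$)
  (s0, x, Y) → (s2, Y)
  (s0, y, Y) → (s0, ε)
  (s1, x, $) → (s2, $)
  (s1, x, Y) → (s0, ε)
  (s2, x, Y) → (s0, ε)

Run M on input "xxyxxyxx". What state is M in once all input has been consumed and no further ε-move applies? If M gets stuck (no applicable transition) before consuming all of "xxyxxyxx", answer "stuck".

s0

(s0, xxyxxyxx, $)
  read x, top $: go to s2, push YY$ → (s2, xyxxyxx, YY$)
  read x, top Y: go to s0, push ε → (s0, yxxyxx, Y$)
  read y, top Y: go to s0, push ε → (s0, xxyxx, $)
  read x, top $: go to s2, push YY$ → (s2, xyxx, YY$)
  read x, top Y: go to s0, push ε → (s0, yxx, Y$)
  read y, top Y: go to s0, push ε → (s0, xx, $)
  read x, top $: go to s2, push YY$ → (s2, x, YY$)
  read x, top Y: go to s0, push ε → (s0, ε, Y$)
All input consumed; M is in state s0.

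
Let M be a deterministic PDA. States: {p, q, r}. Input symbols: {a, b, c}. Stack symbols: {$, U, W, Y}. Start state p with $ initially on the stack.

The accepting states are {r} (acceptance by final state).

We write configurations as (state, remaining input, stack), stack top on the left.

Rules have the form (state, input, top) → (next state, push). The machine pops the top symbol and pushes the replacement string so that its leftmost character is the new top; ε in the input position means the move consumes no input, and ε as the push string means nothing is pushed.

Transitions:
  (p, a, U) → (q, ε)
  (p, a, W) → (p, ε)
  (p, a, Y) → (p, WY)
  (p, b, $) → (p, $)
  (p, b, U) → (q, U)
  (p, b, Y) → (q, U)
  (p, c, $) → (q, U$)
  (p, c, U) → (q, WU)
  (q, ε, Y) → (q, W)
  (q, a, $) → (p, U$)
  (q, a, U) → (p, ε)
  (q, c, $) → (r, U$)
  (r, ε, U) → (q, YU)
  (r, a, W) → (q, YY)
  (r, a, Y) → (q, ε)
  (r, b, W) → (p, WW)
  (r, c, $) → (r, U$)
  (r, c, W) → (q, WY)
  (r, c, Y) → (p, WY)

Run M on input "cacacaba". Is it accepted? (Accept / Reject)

(p, cacacaba, $)
  read c, top $: go to q, push U$ → (q, acacaba, U$)
  read a, top U: go to p, push ε → (p, cacaba, $)
  read c, top $: go to q, push U$ → (q, acaba, U$)
  read a, top U: go to p, push ε → (p, caba, $)
  read c, top $: go to q, push U$ → (q, aba, U$)
  read a, top U: go to p, push ε → (p, ba, $)
  read b, top $: go to p, push $ → (p, a, $)
No transition applies at (p, a, $); input not fully consumed.

Reject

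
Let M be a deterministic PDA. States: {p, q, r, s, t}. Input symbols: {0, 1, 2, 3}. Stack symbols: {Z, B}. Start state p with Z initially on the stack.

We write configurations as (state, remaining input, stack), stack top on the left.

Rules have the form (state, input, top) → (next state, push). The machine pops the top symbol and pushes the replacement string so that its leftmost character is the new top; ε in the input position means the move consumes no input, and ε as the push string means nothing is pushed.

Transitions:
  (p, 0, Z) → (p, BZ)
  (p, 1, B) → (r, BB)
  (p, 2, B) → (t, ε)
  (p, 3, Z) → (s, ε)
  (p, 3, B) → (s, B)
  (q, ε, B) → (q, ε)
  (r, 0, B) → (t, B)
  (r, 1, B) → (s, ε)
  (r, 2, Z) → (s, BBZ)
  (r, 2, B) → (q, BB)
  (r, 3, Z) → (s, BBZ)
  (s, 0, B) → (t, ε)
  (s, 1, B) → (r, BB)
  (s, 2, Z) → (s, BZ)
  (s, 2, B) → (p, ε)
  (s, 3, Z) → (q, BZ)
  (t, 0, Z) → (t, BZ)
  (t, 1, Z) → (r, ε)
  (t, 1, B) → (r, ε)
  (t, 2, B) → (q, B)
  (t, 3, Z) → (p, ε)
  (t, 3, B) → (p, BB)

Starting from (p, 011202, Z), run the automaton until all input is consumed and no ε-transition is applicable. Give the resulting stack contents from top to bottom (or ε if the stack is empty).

(p, 011202, Z)
  read 0, top Z: go to p, push BZ → (p, 11202, BZ)
  read 1, top B: go to r, push BB → (r, 1202, BBZ)
  read 1, top B: go to s, push ε → (s, 202, BZ)
  read 2, top B: go to p, push ε → (p, 02, Z)
  read 0, top Z: go to p, push BZ → (p, 2, BZ)
  read 2, top B: go to t, push ε → (t, ε, Z)
All input consumed in state t with stack Z.

Z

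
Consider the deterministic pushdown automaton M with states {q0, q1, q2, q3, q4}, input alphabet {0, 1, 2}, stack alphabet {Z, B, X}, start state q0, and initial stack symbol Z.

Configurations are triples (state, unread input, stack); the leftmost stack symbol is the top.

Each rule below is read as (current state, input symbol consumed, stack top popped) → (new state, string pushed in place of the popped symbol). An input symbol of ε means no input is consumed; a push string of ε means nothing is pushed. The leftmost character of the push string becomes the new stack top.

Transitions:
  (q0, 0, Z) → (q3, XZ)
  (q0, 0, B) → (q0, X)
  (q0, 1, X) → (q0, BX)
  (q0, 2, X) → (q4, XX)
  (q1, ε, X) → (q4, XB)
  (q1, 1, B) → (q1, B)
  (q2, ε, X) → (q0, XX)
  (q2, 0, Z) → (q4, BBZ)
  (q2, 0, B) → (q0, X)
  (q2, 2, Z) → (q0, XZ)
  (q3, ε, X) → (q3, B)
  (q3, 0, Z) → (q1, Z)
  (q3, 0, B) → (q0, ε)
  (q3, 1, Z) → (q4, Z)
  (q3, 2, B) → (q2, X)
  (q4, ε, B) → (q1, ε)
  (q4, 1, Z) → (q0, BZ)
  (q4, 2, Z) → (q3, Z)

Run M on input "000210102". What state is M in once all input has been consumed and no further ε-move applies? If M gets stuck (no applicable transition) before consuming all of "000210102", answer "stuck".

q4

(q0, 000210102, Z)
  read 0, top Z: go to q3, push XZ → (q3, 00210102, XZ)
  ε-move, top X: go to q3, push B → (q3, 00210102, BZ)
  read 0, top B: go to q0, push ε → (q0, 0210102, Z)
  read 0, top Z: go to q3, push XZ → (q3, 210102, XZ)
  ε-move, top X: go to q3, push B → (q3, 210102, BZ)
  read 2, top B: go to q2, push X → (q2, 10102, XZ)
  ε-move, top X: go to q0, push XX → (q0, 10102, XXZ)
  read 1, top X: go to q0, push BX → (q0, 0102, BXXZ)
  read 0, top B: go to q0, push X → (q0, 102, XXXZ)
  read 1, top X: go to q0, push BX → (q0, 02, BXXXZ)
  read 0, top B: go to q0, push X → (q0, 2, XXXXZ)
  read 2, top X: go to q4, push XX → (q4, ε, XXXXXZ)
All input consumed; M is in state q4.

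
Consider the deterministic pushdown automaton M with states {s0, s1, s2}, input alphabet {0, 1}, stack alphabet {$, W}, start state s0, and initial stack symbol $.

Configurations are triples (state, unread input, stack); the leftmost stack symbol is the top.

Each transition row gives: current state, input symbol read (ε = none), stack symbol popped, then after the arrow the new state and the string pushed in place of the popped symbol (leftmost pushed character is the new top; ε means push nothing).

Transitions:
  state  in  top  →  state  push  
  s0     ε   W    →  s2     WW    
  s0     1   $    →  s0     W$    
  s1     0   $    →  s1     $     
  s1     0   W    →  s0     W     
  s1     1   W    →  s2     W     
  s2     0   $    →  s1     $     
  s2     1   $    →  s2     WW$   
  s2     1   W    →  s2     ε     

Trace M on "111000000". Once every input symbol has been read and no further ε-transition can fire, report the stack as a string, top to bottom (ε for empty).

$

(s0, 111000000, $)
  read 1, top $: go to s0, push W$ → (s0, 11000000, W$)
  ε-move, top W: go to s2, push WW → (s2, 11000000, WW$)
  read 1, top W: go to s2, push ε → (s2, 1000000, W$)
  read 1, top W: go to s2, push ε → (s2, 000000, $)
  read 0, top $: go to s1, push $ → (s1, 00000, $)
  read 0, top $: go to s1, push $ → (s1, 0000, $)
  read 0, top $: go to s1, push $ → (s1, 000, $)
  read 0, top $: go to s1, push $ → (s1, 00, $)
  read 0, top $: go to s1, push $ → (s1, 0, $)
  read 0, top $: go to s1, push $ → (s1, ε, $)
All input consumed in state s1 with stack $.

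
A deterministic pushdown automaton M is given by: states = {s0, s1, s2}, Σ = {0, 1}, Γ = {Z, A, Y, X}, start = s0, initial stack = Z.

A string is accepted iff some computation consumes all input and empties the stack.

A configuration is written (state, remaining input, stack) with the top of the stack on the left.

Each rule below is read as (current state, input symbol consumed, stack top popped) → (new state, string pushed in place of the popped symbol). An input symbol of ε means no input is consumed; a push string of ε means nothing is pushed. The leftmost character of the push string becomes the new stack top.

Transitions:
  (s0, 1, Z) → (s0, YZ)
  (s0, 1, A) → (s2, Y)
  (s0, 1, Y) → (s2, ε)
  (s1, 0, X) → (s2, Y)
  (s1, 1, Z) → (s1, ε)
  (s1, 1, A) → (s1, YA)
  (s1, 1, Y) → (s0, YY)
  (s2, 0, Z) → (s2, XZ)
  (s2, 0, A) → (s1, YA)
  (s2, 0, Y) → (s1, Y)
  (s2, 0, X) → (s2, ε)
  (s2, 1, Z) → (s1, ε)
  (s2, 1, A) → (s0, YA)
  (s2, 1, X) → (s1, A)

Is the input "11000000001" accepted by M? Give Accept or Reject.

Accept

(s0, 11000000001, Z) ⊢ (s0, 1000000001, YZ) ⊢ (s2, 000000001, Z) ⊢ (s2, 00000001, XZ) ⊢ (s2, 0000001, Z) ⊢ (s2, 000001, XZ) ⊢ (s2, 00001, Z) ⊢ (s2, 0001, XZ) ⊢ (s2, 001, Z) ⊢ (s2, 01, XZ) ⊢ (s2, 1, Z) ⊢ (s1, ε, ε)
All input consumed and the stack is empty.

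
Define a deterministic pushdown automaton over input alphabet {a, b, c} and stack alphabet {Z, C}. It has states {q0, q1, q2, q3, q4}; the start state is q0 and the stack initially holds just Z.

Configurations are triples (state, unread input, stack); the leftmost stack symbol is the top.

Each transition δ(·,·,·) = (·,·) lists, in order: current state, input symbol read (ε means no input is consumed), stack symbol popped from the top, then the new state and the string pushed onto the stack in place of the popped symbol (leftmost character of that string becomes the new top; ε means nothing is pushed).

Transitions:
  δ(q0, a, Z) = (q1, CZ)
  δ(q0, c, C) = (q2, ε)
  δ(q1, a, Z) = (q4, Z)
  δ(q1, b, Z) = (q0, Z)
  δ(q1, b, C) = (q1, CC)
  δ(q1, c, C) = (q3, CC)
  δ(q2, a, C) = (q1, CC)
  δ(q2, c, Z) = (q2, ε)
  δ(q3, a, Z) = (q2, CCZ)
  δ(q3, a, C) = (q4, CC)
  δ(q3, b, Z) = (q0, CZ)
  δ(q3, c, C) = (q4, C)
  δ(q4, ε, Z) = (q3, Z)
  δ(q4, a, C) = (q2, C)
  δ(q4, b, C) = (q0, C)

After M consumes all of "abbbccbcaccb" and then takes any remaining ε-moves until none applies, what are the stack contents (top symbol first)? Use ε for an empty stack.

(q0, abbbccbcaccb, Z) ⊢ (q1, bbbccbcaccb, CZ) ⊢ (q1, bbccbcaccb, CCZ) ⊢ (q1, bccbcaccb, CCCZ) ⊢ (q1, ccbcaccb, CCCCZ) ⊢ (q3, cbcaccb, CCCCCZ) ⊢ (q4, bcaccb, CCCCCZ) ⊢ (q0, caccb, CCCCCZ) ⊢ (q2, accb, CCCCZ) ⊢ (q1, ccb, CCCCCZ) ⊢ (q3, cb, CCCCCCZ) ⊢ (q4, b, CCCCCCZ) ⊢ (q0, ε, CCCCCCZ)
All input consumed in state q0 with stack CCCCCCZ.

CCCCCCZ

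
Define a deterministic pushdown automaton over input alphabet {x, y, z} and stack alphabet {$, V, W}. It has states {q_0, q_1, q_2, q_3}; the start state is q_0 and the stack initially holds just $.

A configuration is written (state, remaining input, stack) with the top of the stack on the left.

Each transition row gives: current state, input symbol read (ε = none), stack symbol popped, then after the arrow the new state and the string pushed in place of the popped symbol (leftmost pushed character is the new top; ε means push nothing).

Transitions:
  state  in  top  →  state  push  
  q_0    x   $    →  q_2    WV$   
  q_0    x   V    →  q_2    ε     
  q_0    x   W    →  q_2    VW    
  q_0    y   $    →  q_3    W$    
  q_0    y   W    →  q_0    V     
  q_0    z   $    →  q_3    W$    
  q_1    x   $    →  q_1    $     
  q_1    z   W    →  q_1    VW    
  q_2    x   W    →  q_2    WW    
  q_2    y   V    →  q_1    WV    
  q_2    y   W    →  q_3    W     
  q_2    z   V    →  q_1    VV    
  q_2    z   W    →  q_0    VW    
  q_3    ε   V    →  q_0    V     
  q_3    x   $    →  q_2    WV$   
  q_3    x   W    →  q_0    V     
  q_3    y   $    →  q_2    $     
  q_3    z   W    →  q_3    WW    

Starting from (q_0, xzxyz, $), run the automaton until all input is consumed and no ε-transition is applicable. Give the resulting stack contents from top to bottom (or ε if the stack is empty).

(q_0, xzxyz, $)
  read x, top $: go to q_2, push WV$ → (q_2, zxyz, WV$)
  read z, top W: go to q_0, push VW → (q_0, xyz, VWV$)
  read x, top V: go to q_2, push ε → (q_2, yz, WV$)
  read y, top W: go to q_3, push W → (q_3, z, WV$)
  read z, top W: go to q_3, push WW → (q_3, ε, WWV$)
All input consumed in state q_3 with stack WWV$.

WWV$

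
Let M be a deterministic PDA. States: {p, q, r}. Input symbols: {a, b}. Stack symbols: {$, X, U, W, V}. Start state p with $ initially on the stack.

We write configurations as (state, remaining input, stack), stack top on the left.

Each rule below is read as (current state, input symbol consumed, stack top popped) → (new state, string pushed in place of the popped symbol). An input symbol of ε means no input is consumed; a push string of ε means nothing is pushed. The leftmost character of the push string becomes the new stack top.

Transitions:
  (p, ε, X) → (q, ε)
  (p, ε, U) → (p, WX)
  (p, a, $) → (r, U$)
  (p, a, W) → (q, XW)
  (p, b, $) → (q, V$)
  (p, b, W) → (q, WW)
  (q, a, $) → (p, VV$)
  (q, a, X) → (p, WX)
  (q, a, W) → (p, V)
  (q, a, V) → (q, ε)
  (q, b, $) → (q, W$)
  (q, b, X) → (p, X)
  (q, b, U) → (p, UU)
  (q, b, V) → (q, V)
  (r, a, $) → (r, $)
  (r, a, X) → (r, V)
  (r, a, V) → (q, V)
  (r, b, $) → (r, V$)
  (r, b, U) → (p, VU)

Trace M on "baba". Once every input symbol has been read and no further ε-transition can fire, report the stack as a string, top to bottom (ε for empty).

V$

(p, baba, $) ⊢ (q, aba, V$) ⊢ (q, ba, $) ⊢ (q, a, W$) ⊢ (p, ε, V$)
All input consumed in state p with stack V$.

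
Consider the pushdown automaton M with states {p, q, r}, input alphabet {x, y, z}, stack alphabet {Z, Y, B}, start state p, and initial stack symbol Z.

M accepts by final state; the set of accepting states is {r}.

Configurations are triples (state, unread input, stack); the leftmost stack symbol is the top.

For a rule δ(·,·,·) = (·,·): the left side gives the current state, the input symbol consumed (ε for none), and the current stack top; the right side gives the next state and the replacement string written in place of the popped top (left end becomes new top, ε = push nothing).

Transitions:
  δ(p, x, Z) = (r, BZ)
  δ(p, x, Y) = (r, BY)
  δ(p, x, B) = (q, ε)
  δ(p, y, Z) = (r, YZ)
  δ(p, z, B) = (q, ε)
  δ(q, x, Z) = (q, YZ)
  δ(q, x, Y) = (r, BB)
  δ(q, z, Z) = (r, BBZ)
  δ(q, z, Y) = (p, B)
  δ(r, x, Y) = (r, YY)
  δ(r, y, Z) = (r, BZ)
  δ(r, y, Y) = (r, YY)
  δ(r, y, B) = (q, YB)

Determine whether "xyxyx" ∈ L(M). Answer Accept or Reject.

Accept

One accepting computation: (p, xyxyx, Z) ⊢ (r, yxyx, BZ) ⊢ (q, xyx, YBZ) ⊢ (r, yx, BBBZ) ⊢ (q, x, YBBBZ) ⊢ (r, ε, BBBBBZ)
All input consumed and state r ∈ F.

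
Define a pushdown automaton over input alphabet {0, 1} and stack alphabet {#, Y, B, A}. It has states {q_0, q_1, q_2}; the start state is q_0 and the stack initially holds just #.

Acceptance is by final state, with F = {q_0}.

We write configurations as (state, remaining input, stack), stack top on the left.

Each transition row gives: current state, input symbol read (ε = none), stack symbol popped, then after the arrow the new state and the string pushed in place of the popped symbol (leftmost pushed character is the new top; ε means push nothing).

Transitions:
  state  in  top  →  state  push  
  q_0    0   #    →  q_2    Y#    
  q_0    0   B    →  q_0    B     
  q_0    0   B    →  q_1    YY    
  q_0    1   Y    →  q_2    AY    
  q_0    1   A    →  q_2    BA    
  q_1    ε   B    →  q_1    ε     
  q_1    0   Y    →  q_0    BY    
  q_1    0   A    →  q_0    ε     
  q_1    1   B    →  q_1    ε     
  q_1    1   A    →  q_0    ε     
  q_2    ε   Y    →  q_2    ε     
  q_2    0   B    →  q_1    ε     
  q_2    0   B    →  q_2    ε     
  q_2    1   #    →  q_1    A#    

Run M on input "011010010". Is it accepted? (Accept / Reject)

One accepting computation: (q_0, 011010010, #) ⊢ (q_2, 11010010, Y#) ⊢ (q_2, 11010010, #) ⊢ (q_1, 1010010, A#) ⊢ (q_0, 010010, #) ⊢ (q_2, 10010, Y#) ⊢ (q_2, 10010, #) ⊢ (q_1, 0010, A#) ⊢ (q_0, 010, #) ⊢ (q_2, 10, Y#) ⊢ (q_2, 10, #) ⊢ (q_1, 0, A#) ⊢ (q_0, ε, #)
All input consumed and state q_0 ∈ F.

Accept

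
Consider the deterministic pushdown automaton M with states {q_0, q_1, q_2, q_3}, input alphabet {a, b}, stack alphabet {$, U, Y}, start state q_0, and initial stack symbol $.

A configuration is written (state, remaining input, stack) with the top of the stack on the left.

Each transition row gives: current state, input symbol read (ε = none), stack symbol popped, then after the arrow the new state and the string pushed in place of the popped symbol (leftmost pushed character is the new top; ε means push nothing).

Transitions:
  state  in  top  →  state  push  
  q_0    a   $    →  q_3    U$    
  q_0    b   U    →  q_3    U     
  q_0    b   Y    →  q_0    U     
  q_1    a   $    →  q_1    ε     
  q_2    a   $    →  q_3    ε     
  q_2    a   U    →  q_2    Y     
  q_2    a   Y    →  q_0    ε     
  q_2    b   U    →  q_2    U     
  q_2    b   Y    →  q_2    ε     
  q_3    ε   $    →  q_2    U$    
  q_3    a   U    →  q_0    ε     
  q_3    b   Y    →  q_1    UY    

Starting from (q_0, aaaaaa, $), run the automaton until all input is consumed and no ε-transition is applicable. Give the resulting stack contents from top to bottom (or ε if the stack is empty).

(q_0, aaaaaa, $)
  read a, top $: go to q_3, push U$ → (q_3, aaaaa, U$)
  read a, top U: go to q_0, push ε → (q_0, aaaa, $)
  read a, top $: go to q_3, push U$ → (q_3, aaa, U$)
  read a, top U: go to q_0, push ε → (q_0, aa, $)
  read a, top $: go to q_3, push U$ → (q_3, a, U$)
  read a, top U: go to q_0, push ε → (q_0, ε, $)
All input consumed in state q_0 with stack $.

$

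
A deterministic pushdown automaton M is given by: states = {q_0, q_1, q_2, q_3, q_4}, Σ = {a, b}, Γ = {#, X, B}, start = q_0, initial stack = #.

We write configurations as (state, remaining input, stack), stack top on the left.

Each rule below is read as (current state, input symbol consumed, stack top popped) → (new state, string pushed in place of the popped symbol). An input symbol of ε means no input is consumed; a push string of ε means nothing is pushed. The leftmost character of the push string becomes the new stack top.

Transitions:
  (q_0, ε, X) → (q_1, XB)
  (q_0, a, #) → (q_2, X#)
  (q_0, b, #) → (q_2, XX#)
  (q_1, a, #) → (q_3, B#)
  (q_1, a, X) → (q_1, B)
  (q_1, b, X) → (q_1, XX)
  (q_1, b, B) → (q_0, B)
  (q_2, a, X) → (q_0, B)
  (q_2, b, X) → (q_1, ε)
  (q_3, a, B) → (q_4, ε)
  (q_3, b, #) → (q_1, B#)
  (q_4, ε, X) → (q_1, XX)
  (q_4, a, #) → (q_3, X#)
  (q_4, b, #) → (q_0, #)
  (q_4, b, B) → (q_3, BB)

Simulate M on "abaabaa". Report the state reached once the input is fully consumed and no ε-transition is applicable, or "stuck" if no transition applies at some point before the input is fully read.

q_0

(q_0, abaabaa, #) ⊢ (q_2, baabaa, X#) ⊢ (q_1, aabaa, #) ⊢ (q_3, abaa, B#) ⊢ (q_4, baa, #) ⊢ (q_0, aa, #) ⊢ (q_2, a, X#) ⊢ (q_0, ε, B#)
All input consumed; M is in state q_0.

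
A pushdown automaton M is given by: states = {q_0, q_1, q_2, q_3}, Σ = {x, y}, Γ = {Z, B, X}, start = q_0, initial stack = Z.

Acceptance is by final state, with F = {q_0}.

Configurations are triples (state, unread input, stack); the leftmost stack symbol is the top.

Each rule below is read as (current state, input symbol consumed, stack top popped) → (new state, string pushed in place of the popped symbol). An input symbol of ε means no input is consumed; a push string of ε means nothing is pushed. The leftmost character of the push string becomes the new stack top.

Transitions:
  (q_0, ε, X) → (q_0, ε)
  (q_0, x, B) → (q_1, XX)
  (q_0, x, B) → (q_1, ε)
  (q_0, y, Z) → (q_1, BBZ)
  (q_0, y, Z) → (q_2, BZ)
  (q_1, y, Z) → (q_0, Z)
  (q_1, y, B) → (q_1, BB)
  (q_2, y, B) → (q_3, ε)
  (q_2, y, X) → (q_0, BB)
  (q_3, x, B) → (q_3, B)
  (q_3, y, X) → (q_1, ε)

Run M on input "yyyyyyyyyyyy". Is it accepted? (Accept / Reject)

Reject

No computation consumes all input and reaches a final state.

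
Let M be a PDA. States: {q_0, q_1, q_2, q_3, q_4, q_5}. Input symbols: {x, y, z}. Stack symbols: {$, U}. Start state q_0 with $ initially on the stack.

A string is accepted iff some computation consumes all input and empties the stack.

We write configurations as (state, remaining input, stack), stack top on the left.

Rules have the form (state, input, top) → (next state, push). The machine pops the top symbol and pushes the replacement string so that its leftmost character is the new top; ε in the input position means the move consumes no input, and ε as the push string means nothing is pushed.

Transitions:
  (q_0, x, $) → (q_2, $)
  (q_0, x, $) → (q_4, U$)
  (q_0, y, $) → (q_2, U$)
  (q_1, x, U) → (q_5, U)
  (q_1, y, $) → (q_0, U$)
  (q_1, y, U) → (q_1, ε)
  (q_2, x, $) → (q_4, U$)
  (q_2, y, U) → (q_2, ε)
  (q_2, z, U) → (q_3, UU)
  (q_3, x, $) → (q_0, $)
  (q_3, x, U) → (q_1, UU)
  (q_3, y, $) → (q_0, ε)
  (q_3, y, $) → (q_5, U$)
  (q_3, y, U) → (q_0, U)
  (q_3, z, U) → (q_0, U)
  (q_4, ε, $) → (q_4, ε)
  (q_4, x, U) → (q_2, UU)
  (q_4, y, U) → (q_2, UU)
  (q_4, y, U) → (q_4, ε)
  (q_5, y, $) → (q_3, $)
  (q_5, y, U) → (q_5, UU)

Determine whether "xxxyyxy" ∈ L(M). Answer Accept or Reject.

Accept

One accepting computation: (q_0, xxxyyxy, $) ⊢ (q_2, xxyyxy, $) ⊢ (q_4, xyyxy, U$) ⊢ (q_2, yyxy, UU$) ⊢ (q_2, yxy, U$) ⊢ (q_2, xy, $) ⊢ (q_4, y, U$) ⊢ (q_4, ε, $) ⊢ (q_4, ε, ε)
All input consumed and the stack is empty.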